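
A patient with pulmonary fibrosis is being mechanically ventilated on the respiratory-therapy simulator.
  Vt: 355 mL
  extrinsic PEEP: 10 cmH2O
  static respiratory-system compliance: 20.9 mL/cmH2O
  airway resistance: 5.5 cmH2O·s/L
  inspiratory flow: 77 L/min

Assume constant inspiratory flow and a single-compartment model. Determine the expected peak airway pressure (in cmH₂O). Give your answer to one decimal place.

Flow: 77 L/min ÷ 60 = 1.2833 L/s.
Equation of motion (constant flow): PIP = Vt/C + R·V̇ + PEEP.
PIP = 355/20.9 + 5.5×1.2833 + 10 = 16.986 + 7.058 + 10 = 34.044 cmH2O.

34.0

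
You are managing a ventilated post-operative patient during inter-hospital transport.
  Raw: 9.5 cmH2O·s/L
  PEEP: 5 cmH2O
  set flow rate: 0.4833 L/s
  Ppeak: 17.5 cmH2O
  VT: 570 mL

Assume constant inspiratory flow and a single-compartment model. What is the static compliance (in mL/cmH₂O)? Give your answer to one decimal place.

72.1

Equation of motion (constant flow): PIP = Vt/C + R·V̇ + PEEP.
Vt/C = PIP − R·V̇ − PEEP = 17.5 − 9.5×0.4833 − 5 = 17.5 − 4.591 − 5 = 7.909 cmH2O.
C = Vt / 7.909 = 570 / 7.909 = 72.07 mL/cmH2O.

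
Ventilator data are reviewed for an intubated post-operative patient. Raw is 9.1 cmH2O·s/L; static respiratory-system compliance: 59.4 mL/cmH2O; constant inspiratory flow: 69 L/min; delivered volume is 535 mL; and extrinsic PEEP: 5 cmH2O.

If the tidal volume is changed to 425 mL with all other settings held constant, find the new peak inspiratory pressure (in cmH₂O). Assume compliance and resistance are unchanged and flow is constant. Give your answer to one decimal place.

22.6

Flow: 69 L/min ÷ 60 = 1.15 L/s.
PIP = Vt/C + R·V̇ + PEEP (constant-flow equation of motion).
Only the elastic term changes: ΔPIP = ΔVt / C = (425 − 535) / 59.4 = -1.852 cmH2O.
Original PIP = 535/59.4 + 9.1×1.15 + 5 = 24.472 cmH2O; new PIP = 24.472 + (-1.852) = 22.62 cmH2O.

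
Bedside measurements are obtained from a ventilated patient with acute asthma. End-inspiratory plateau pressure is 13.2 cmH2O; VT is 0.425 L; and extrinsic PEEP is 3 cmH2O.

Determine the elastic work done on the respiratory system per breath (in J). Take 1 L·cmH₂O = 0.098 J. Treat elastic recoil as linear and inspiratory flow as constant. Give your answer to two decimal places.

0.21

Elastic work ≈ ½ × (Pplat − PEEP) × Vt = 0.5 × (13.2 − 3) × 0.425 L = 0.5 × 10.2 × 0.425 = 2.168 L·cmH2O.
× 0.098 J/(L·cmH2O) → 0.2125 J.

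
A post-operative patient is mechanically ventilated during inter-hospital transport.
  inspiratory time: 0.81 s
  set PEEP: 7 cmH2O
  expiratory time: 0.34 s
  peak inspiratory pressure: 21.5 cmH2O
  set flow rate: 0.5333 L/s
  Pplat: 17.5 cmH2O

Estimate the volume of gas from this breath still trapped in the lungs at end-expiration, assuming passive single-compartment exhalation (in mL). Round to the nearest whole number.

Vt = flow × Ti = 0.5333 L/s × 0.81 s × 1000 mL/L = 431.97 mL.
R = (PIP − Pplat)/V̇ = (21.5 − 17.5) / 0.5333 = 4.0/0.5333 = 7.5 cmH2O·s/L.
C = Vt/(Pplat − PEEP) = 431.97 / (17.5 − 7) = 431.97/10.5 = 41.14 mL/cmH2O.
τ = R × C = 7.5 × 0.04114 L/cmH2O = 0.3086 s.
Fraction remaining = e^(−Te/τ) = e^(−0.34/0.3086) = 0.3323.
Trapped volume = 431.97 × 0.3323 = 143.54 mL.

144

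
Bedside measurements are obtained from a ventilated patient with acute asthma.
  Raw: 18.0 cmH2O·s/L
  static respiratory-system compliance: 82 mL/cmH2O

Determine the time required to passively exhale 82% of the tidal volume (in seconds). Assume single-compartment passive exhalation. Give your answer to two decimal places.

2.53

τ = R × C = 18.0 × 82 mL/cmH2O = 18.0 × 0.082 L/cmH2O = 1.476 s.
Exhaled fraction f = 1 − e^(−t/τ) → t = −τ·ln(1 − f) = −1.476·ln(0.18) = 2.531 s.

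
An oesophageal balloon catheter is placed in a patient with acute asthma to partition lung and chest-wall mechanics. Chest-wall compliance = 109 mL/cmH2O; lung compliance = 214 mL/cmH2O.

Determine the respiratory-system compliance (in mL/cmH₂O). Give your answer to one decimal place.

72.2

Lung and chest wall are elastances in series: 1/Crs = 1/CL + 1/Ccw.
1/Crs = 1/214 + 1/109 = 0.01385.
Crs = 72.202 mL/cmH2O.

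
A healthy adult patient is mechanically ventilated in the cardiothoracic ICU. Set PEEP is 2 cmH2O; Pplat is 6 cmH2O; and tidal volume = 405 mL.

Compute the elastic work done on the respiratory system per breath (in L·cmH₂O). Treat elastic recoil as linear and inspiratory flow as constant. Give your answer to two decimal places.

0.81

Elastic work ≈ ½ × (Pplat − PEEP) × Vt = 0.5 × (6 − 2) × 0.405 L = 0.5 × 4.0 × 0.405 = 0.81 L·cmH2O.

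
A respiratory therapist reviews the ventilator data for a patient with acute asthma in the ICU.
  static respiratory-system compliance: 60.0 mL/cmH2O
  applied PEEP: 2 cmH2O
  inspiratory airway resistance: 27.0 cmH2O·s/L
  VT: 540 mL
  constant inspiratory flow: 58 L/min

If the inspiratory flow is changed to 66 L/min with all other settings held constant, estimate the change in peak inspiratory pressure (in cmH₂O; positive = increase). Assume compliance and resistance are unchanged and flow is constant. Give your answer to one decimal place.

Flow: 58 L/min ÷ 60 = 0.9667 L/s.
New flow: 66 L/min ÷ 60 = 1.1 L/s.
PIP = Vt/C + R·V̇ + PEEP (constant-flow equation of motion).
Only the resistive term changes: ΔPIP = R × ΔV̇ = 27.0 × (1.1 − 0.9667) = 27.0 × 0.1333 = 3.599 cmH2O.

3.6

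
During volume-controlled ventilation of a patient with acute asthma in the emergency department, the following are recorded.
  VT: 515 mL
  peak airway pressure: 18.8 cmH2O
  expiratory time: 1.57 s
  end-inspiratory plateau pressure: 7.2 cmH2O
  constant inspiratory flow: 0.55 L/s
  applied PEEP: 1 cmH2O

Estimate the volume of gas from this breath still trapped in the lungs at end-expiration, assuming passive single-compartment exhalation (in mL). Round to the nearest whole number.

210

R = (PIP − Pplat)/V̇ = (18.8 − 7.2) / 0.55 = 11.6/0.55 = 21.091 cmH2O·s/L.
C = Vt/(Pplat − PEEP) = 515.0 / (7.2 − 1) = 515.0/6.2 = 83.065 mL/cmH2O.
τ = R × C = 21.091 × 0.08307 L/cmH2O = 1.752 s.
Fraction remaining = e^(−Te/τ) = e^(−1.57/1.752) = 0.4082.
Trapped volume = 515.0 × 0.4082 = 210.22 mL.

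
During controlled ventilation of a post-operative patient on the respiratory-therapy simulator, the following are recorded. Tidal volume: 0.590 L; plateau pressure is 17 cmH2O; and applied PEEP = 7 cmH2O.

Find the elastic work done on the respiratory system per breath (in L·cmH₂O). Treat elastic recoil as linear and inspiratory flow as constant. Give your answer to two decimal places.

Elastic work ≈ ½ × (Pplat − PEEP) × Vt = 0.5 × (17 − 7) × 0.590 L = 0.5 × 10.0 × 0.590 = 2.95 L·cmH2O.

2.95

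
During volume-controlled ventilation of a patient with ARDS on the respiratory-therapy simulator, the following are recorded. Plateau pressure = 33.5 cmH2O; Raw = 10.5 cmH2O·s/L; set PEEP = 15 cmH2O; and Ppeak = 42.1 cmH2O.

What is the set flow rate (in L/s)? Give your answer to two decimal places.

0.82

flow = (PIP − Pplat) / Raw = 8.6 / 10.5 = 0.819 L/s.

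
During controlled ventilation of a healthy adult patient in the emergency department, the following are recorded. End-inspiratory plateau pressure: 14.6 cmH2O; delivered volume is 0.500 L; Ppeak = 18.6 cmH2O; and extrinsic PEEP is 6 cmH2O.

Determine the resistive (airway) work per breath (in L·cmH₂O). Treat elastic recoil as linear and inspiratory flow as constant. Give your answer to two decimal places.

With constant inspiratory flow the resistive pressure is constant at PIP − Pplat = 18.6 − 14.6 = 4.0 cmH2O, so resistive work = 4.0 × 0.500 = 2.0 L·cmH2O.

2.00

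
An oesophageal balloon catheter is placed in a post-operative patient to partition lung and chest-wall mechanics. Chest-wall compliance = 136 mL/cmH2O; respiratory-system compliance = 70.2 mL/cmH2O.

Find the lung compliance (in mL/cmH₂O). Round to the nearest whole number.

1/CL = 1/Crs − 1/Ccw.
1/CL = 1/70.2 − 1/136 = 0.006892.
CL = 145.1 mL/cmH2O.

145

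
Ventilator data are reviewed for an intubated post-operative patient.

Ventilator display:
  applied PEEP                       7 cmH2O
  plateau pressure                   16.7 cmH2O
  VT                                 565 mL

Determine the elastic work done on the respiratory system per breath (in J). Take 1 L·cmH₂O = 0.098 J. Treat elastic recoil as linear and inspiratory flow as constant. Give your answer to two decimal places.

Elastic work ≈ ½ × (Pplat − PEEP) × Vt = 0.5 × (16.7 − 7) × 0.565 L = 0.5 × 9.7 × 0.565 = 2.74 L·cmH2O.
× 0.098 J/(L·cmH2O) → 0.2685 J.

0.27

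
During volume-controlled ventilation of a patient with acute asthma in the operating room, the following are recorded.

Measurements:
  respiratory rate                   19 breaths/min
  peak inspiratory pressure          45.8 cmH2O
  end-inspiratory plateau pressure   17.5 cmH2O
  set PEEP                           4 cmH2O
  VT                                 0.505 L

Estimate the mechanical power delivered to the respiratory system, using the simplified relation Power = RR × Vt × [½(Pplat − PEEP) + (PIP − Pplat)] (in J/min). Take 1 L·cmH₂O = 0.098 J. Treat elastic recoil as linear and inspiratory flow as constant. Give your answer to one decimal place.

33.0

Per-breath work = Vt × [½(Pplat−PEEP) + (PIP−Pplat)] = 0.505 × [0.5×13.5 + 28.3] = 0.505 × 35.05 = 17.7 L·cmH2O.
Power = 19 × 17.7 = 336.3 L·cmH2O/min.
× 0.098 J/(L·cmH2O) → 32.957 J/min.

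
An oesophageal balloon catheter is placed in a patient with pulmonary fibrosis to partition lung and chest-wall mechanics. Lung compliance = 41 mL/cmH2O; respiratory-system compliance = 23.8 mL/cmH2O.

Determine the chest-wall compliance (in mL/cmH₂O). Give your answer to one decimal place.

56.7

1/Ccw = 1/Crs − 1/CL.
1/Ccw = 1/23.8 − 1/41 = 0.01763.
Ccw = 56.721 mL/cmH2O.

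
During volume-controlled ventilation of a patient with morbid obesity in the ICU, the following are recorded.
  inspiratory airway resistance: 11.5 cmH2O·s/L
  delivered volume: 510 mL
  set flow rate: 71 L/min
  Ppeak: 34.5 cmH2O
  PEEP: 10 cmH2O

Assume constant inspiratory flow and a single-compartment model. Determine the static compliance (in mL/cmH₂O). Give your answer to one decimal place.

46.8

Flow: 71 L/min ÷ 60 = 1.1833 L/s.
Equation of motion (constant flow): PIP = Vt/C + R·V̇ + PEEP.
Vt/C = PIP − R·V̇ − PEEP = 34.5 − 11.5×1.1833 − 10 = 34.5 − 13.608 − 10 = 10.892 cmH2O.
C = Vt / 10.892 = 510 / 10.892 = 46.823 mL/cmH2O.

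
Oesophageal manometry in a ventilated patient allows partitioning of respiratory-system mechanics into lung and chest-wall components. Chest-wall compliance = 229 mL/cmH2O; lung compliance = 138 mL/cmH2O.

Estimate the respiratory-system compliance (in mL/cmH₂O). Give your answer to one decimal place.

86.1

Lung and chest wall are elastances in series: 1/Crs = 1/CL + 1/Ccw.
1/Crs = 1/138 + 1/229 = 0.01161.
Crs = 86.133 mL/cmH2O.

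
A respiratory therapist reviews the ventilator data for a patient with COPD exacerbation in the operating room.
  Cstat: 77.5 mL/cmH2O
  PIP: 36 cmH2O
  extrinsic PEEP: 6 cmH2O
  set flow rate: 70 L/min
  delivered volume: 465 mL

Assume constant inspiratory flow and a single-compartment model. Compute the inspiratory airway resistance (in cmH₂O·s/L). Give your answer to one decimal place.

Flow: 70 L/min ÷ 60 = 1.1667 L/s.
Equation of motion (constant flow): PIP = Vt/C + R·V̇ + PEEP.
R·V̇ = PIP − Vt/C − PEEP = 36 − 465/77.5 − 6 = 36 − 6.0 − 6 = 24.0 cmH2O.
R = 24.0 / 1.1667 = 20.571 cmH2O·s/L.

20.6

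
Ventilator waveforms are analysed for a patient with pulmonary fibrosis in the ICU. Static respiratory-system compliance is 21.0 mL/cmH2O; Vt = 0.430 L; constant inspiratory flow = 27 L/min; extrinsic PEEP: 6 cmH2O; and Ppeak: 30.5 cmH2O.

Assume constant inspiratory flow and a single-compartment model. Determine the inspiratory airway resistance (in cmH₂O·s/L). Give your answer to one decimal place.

8.9

Flow: 27 L/min ÷ 60 = 0.45 L/s.
Equation of motion (constant flow): PIP = Vt/C + R·V̇ + PEEP.
R·V̇ = PIP − Vt/C − PEEP = 30.5 − 430/21.0 − 6 = 30.5 − 20.476 − 6 = 4.024 cmH2O.
R = 4.024 / 0.45 = 8.942 cmH2O·s/L.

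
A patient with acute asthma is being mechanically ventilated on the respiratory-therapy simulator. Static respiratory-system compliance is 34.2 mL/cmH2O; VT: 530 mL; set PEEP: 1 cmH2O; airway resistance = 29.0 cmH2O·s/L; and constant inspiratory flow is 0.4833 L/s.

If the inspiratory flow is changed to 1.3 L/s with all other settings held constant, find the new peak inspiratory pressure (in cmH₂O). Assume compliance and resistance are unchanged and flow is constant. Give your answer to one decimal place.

54.2

PIP = Vt/C + R·V̇ + PEEP (constant-flow equation of motion).
Only the resistive term changes: ΔPIP = R × ΔV̇ = 29.0 × (1.3 − 0.4833) = 29.0 × 0.8167 = 23.684 cmH2O.
Original PIP = 530/34.2 + 29.0×0.4833 + 1 = 30.513 cmH2O; new PIP = 30.513 + (23.684) = 54.197 cmH2O.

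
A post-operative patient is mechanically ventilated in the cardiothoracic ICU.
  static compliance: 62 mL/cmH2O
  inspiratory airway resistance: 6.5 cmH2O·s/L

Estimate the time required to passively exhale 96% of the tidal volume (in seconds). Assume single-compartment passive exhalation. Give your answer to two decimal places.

1.30

τ = R × C = 6.5 × 62 mL/cmH2O = 6.5 × 0.062 L/cmH2O = 0.403 s.
Exhaled fraction f = 1 − e^(−t/τ) → t = −τ·ln(1 − f) = −0.403·ln(0.04) = 1.297 s.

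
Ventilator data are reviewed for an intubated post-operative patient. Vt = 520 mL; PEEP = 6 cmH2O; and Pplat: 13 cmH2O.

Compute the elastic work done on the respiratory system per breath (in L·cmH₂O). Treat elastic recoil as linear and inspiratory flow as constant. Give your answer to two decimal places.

Elastic work ≈ ½ × (Pplat − PEEP) × Vt = 0.5 × (13 − 6) × 0.520 L = 0.5 × 7.0 × 0.520 = 1.82 L·cmH2O.

1.82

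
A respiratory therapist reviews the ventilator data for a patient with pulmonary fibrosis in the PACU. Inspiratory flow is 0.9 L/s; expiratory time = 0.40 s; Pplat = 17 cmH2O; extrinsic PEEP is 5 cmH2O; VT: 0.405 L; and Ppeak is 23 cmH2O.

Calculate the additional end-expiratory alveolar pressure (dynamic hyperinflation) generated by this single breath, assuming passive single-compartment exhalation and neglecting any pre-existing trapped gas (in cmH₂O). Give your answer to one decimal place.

R = (PIP − Pplat)/V̇ = (23 − 17) / 0.9 = 6.0/0.9 = 6.667 cmH2O·s/L.
C = Vt/(Pplat − PEEP) = 405.0 / (17 − 5) = 405.0/12.0 = 33.75 mL/cmH2O.
τ = R × C = 6.667 × 0.03375 L/cmH2O = 0.225 s.
Fraction remaining = e^(−Te/τ) = e^(−0.40/0.225) = 0.169; trapped volume = 405.0 × 0.169 = 68.445 mL.
Additional alveolar pressure from trapping ≈ V_trapped / C = 68.445 / 33.75 = 2.028 cmH2O.

2.0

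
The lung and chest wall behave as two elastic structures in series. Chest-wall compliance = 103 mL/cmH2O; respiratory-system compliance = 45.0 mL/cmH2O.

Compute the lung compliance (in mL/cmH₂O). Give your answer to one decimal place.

1/CL = 1/Crs − 1/Ccw.
1/CL = 1/45.0 − 1/103 = 0.01251.
CL = 79.936 mL/cmH2O.

79.9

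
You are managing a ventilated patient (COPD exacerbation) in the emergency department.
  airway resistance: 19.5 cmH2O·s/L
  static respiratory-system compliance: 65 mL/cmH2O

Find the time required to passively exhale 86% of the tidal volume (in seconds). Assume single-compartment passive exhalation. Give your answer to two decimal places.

τ = R × C = 19.5 × 65 mL/cmH2O = 19.5 × 0.065 L/cmH2O = 1.268 s.
Exhaled fraction f = 1 − e^(−t/τ) → t = −τ·ln(1 − f) = −1.268·ln(0.14) = 2.493 s.

2.49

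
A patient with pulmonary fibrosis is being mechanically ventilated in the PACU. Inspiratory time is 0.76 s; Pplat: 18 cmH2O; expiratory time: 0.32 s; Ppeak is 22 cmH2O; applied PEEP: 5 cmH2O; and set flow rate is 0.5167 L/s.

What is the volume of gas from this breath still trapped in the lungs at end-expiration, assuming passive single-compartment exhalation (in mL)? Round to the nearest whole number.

Vt = flow × Ti = 0.5167 L/s × 0.76 s × 1000 mL/L = 392.69 mL.
R = (PIP − Pplat)/V̇ = (22 − 18) / 0.5167 = 4.0/0.5167 = 7.741 cmH2O·s/L.
C = Vt/(Pplat − PEEP) = 392.69 / (18 − 5) = 392.69/13.0 = 30.207 mL/cmH2O.
τ = R × C = 7.741 × 0.03021 L/cmH2O = 0.2339 s.
Fraction remaining = e^(−Te/τ) = e^(−0.32/0.2339) = 0.2546.
Trapped volume = 392.69 × 0.2546 = 99.979 mL.

100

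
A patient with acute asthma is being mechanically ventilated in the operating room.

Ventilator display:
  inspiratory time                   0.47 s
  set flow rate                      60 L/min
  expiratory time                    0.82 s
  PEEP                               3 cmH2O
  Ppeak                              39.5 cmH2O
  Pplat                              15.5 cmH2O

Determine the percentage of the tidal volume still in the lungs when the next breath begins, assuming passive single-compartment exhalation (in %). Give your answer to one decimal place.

Flow: 60 L/min ÷ 60 = 1 L/s.
Vt = flow × Ti = 1 L/s × 0.47 s × 1000 mL/L = 470.0 mL.
R = (PIP − Pplat)/V̇ = (39.5 − 15.5) / 1 = 24.0/1 = 24.0 cmH2O·s/L.
C = Vt/(Pplat − PEEP) = 470.0 / (15.5 − 3) = 470.0/12.5 = 37.6 mL/cmH2O.
τ = R × C = 24.0 × 0.0376 L/cmH2O = 0.9024 s.
Fraction remaining at end-expiration = e^(−Te/τ) = e^(−0.82/0.9024) = 0.4031 → 40.31%.

40.3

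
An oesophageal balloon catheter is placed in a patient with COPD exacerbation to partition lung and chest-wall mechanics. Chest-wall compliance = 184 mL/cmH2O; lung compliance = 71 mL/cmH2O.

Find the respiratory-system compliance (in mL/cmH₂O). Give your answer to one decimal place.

51.2

Lung and chest wall are elastances in series: 1/Crs = 1/CL + 1/Ccw.
1/Crs = 1/71 + 1/184 = 0.01952.
Crs = 51.23 mL/cmH2O.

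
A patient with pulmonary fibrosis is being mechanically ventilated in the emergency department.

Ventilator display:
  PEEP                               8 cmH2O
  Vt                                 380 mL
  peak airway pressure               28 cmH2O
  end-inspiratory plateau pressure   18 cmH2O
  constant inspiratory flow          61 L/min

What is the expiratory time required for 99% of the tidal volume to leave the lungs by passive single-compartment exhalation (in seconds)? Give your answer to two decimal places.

Flow: 61 L/min ÷ 60 = 1.0167 L/s.
R = (PIP − Pplat)/V̇ = (28 − 18) / 1.0167 = 10.0/1.0167 = 9.836 cmH2O·s/L.
C = Vt/(Pplat − PEEP) = 380.0 / (18 − 8) = 380.0/10.0 = 38.0 mL/cmH2O.
τ = R × C = 9.836 × 0.038 L/cmH2O = 0.3738 s.
t = −τ·ln(1 − 0.99) = −0.3738·ln(0.01) = 1.721 s.

1.72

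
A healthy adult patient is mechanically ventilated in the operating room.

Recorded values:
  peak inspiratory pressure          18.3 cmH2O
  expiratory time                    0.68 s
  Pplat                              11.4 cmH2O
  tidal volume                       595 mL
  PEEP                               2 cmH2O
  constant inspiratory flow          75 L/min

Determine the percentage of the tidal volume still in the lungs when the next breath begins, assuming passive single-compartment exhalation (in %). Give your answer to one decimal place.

14.3

Flow: 75 L/min ÷ 60 = 1.25 L/s.
R = (PIP − Pplat)/V̇ = (18.3 − 11.4) / 1.25 = 6.9/1.25 = 5.52 cmH2O·s/L.
C = Vt/(Pplat − PEEP) = 595.0 / (11.4 − 2) = 595.0/9.4 = 63.298 mL/cmH2O.
τ = R × C = 5.52 × 0.0633 L/cmH2O = 0.3494 s.
Fraction remaining at end-expiration = e^(−Te/τ) = e^(−0.68/0.3494) = 0.1428 → 14.28%.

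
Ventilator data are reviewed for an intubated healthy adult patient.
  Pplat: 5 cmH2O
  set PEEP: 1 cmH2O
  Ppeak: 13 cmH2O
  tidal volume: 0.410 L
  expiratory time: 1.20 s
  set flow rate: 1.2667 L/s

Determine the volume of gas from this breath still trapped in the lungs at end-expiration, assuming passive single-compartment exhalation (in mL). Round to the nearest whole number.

64

R = (PIP − Pplat)/V̇ = (13 − 5) / 1.2667 = 8.0/1.2667 = 6.316 cmH2O·s/L.
C = Vt/(Pplat − PEEP) = 410.0 / (5 − 1) = 410.0/4.0 = 102.5 mL/cmH2O.
τ = R × C = 6.316 × 0.1025 L/cmH2O = 0.6474 s.
Fraction remaining = e^(−Te/τ) = e^(−1.20/0.6474) = 0.1567.
Trapped volume = 410.0 × 0.1567 = 64.247 mL.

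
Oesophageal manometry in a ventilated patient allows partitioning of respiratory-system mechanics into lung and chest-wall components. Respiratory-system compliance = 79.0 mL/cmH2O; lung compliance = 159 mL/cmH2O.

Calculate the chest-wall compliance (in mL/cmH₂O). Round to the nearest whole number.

157

1/Ccw = 1/Crs − 1/CL.
1/Ccw = 1/79.0 − 1/159 = 0.006369.
Ccw = 157.01 mL/cmH2O.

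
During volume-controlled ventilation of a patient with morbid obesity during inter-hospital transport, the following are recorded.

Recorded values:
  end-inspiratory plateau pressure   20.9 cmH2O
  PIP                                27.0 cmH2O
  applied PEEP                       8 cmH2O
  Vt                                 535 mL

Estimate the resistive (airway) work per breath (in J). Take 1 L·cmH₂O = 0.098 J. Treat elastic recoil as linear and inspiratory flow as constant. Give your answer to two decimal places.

0.32

With constant inspiratory flow the resistive pressure is constant at PIP − Pplat = 27.0 − 20.9 = 6.1 cmH2O, so resistive work = 6.1 × 0.535 = 3.264 L·cmH2O.
× 0.098 J/(L·cmH2O) → 0.3199 J.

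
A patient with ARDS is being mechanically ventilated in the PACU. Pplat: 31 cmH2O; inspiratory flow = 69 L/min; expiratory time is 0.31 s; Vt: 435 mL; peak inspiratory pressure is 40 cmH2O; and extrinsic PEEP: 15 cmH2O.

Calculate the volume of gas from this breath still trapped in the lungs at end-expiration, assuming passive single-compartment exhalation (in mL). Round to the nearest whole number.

Flow: 69 L/min ÷ 60 = 1.15 L/s.
R = (PIP − Pplat)/V̇ = (40 − 31) / 1.15 = 9.0/1.15 = 7.826 cmH2O·s/L.
C = Vt/(Pplat − PEEP) = 435.0 / (31 − 15) = 435.0/16.0 = 27.188 mL/cmH2O.
τ = R × C = 7.826 × 0.02719 L/cmH2O = 0.2128 s.
Fraction remaining = e^(−Te/τ) = e^(−0.31/0.2128) = 0.233.
Trapped volume = 435.0 × 0.233 = 101.36 mL.

101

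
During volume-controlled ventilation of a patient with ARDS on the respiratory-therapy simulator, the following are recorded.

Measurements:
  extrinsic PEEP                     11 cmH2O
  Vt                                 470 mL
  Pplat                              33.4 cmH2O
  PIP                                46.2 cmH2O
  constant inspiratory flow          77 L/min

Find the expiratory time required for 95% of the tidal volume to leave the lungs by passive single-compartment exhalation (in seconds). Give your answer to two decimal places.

Flow: 77 L/min ÷ 60 = 1.2833 L/s.
R = (PIP − Pplat)/V̇ = (46.2 − 33.4) / 1.2833 = 12.8/1.2833 = 9.974 cmH2O·s/L.
C = Vt/(Pplat − PEEP) = 470.0 / (33.4 − 11) = 470.0/22.4 = 20.982 mL/cmH2O.
τ = R × C = 9.974 × 0.02098 L/cmH2O = 0.2093 s.
t = −τ·ln(1 − 0.95) = −0.2093·ln(0.05) = 0.627 s.

0.63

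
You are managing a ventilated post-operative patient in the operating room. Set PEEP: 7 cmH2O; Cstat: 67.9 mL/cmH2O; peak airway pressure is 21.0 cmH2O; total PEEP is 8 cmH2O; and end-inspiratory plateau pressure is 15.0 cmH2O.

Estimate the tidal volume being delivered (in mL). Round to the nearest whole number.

475

End-expiratory occlusion gives total PEEP = 8 cmH2O (intrinsic PEEP = 8 − 7 = 1). Use total PEEP for the elastic gradient.
Vt = Cstat × (Pplat − PEEPtotal) = 67.9 × (15.0 − 8) = 67.9 × 7.0 = 475.3 mL.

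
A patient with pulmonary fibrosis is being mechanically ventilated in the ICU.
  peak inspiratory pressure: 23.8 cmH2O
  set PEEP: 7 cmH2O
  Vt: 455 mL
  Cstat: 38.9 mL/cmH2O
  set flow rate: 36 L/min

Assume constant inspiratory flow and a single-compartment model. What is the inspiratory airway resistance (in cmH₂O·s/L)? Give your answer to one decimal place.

8.5

Flow: 36 L/min ÷ 60 = 0.6 L/s.
Equation of motion (constant flow): PIP = Vt/C + R·V̇ + PEEP.
R·V̇ = PIP − Vt/C − PEEP = 23.8 − 455/38.9 − 7 = 23.8 − 11.697 − 7 = 5.103 cmH2O.
R = 5.103 / 0.6 = 8.505 cmH2O·s/L.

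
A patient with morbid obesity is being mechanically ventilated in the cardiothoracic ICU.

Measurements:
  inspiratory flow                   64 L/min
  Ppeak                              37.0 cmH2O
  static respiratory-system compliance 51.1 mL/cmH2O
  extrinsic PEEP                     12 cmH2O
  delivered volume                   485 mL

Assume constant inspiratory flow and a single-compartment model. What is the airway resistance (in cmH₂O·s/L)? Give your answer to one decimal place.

14.5

Flow: 64 L/min ÷ 60 = 1.0667 L/s.
Equation of motion (constant flow): PIP = Vt/C + R·V̇ + PEEP.
R·V̇ = PIP − Vt/C − PEEP = 37.0 − 485/51.1 − 12 = 37.0 − 9.491 − 12 = 15.509 cmH2O.
R = 15.509 / 1.0667 = 14.539 cmH2O·s/L.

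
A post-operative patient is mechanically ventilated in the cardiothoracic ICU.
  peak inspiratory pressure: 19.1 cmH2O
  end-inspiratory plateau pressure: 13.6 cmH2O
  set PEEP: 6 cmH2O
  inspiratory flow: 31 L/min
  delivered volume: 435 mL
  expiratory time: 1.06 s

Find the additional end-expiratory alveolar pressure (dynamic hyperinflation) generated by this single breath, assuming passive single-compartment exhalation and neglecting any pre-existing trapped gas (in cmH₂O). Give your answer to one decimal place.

1.3

Flow: 31 L/min ÷ 60 = 0.5167 L/s.
R = (PIP − Pplat)/V̇ = (19.1 − 13.6) / 0.5167 = 5.5/0.5167 = 10.644 cmH2O·s/L.
C = Vt/(Pplat − PEEP) = 435.0 / (13.6 − 6) = 435.0/7.6 = 57.237 mL/cmH2O.
τ = R × C = 10.644 × 0.05724 L/cmH2O = 0.6093 s.
Fraction remaining = e^(−Te/τ) = e^(−1.06/0.6093) = 0.1756; trapped volume = 435.0 × 0.1756 = 76.386 mL.
Additional alveolar pressure from trapping ≈ V_trapped / C = 76.386 / 57.237 = 1.335 cmH2O.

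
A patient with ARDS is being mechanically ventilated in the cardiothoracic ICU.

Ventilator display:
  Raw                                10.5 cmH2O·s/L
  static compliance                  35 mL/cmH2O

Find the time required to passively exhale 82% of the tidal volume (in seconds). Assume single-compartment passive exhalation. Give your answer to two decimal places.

τ = R × C = 10.5 × 35 mL/cmH2O = 10.5 × 0.035 L/cmH2O = 0.3675 s.
Exhaled fraction f = 1 − e^(−t/τ) → t = −τ·ln(1 − f) = −0.3675·ln(0.18) = 0.6302 s.

0.63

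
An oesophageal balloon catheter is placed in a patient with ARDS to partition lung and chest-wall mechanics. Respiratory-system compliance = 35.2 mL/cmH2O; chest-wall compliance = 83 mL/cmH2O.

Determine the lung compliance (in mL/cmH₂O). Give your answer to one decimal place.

61.1

1/CL = 1/Crs − 1/Ccw.
1/CL = 1/35.2 − 1/83 = 0.01636.
CL = 61.125 mL/cmH2O.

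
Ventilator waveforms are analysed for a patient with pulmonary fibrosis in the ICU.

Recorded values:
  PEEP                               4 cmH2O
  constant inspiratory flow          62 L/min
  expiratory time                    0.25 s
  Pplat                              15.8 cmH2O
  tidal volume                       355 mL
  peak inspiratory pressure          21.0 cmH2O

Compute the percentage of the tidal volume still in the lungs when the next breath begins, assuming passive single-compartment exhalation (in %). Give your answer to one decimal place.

19.2

Flow: 62 L/min ÷ 60 = 1.0333 L/s.
R = (PIP − Pplat)/V̇ = (21.0 − 15.8) / 1.0333 = 5.2/1.0333 = 5.032 cmH2O·s/L.
C = Vt/(Pplat − PEEP) = 355.0 / (15.8 − 4) = 355.0/11.8 = 30.085 mL/cmH2O.
τ = R × C = 5.032 × 0.03009 L/cmH2O = 0.1514 s.
Fraction remaining at end-expiration = e^(−Te/τ) = e^(−0.25/0.1514) = 0.1918 → 19.18%.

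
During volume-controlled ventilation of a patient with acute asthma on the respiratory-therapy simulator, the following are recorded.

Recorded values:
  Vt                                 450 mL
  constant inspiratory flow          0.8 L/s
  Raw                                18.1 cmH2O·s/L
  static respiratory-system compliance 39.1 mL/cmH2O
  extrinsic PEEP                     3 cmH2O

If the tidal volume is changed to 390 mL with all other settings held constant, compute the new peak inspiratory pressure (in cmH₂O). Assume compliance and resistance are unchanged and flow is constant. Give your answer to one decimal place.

PIP = Vt/C + R·V̇ + PEEP (constant-flow equation of motion).
Only the elastic term changes: ΔPIP = ΔVt / C = (390 − 450) / 39.1 = -1.535 cmH2O.
Original PIP = 450/39.1 + 18.1×0.8 + 3 = 28.989 cmH2O; new PIP = 28.989 + (-1.535) = 27.454 cmH2O.

27.5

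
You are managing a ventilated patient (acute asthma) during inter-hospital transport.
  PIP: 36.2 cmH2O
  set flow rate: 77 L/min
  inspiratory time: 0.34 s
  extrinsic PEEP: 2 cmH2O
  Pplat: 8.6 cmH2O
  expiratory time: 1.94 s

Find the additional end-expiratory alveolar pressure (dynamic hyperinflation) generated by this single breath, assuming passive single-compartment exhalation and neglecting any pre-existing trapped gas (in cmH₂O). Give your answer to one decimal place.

Flow: 77 L/min ÷ 60 = 1.2833 L/s.
Vt = flow × Ti = 1.2833 L/s × 0.34 s × 1000 mL/L = 436.32 mL.
R = (PIP − Pplat)/V̇ = (36.2 − 8.6) / 1.2833 = 27.6/1.2833 = 21.507 cmH2O·s/L.
C = Vt/(Pplat − PEEP) = 436.32 / (8.6 − 2) = 436.32/6.6 = 66.109 mL/cmH2O.
τ = R × C = 21.507 × 0.06611 L/cmH2O = 1.422 s.
Fraction remaining = e^(−Te/τ) = e^(−1.94/1.422) = 0.2556; trapped volume = 436.32 × 0.2556 = 111.52 mL.
Additional alveolar pressure from trapping ≈ V_trapped / C = 111.52 / 66.109 = 1.687 cmH2O.

1.7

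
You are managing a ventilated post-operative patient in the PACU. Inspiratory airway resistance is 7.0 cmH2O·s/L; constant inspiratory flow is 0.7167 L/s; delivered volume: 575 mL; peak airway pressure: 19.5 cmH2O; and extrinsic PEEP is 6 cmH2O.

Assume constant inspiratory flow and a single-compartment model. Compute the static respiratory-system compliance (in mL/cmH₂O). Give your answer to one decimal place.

Equation of motion (constant flow): PIP = Vt/C + R·V̇ + PEEP.
Vt/C = PIP − R·V̇ − PEEP = 19.5 − 7.0×0.7167 − 6 = 19.5 − 5.017 − 6 = 8.483 cmH2O.
C = Vt / 8.483 = 575 / 8.483 = 67.783 mL/cmH2O.

67.8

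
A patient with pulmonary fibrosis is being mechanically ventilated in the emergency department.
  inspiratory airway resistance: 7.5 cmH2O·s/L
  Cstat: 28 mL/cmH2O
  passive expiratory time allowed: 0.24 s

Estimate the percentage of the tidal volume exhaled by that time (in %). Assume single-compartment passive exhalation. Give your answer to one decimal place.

68.1

τ = R × C = 7.5 × 28 mL/cmH2O = 7.5 × 0.028 L/cmH2O = 0.21 s.
Passive exhalation: V(t)/V₀ = e^(−t/τ) = e^(−0.24/0.21) = 0.3189.
Fraction exhaled = 1 − 0.3189 = 0.6811 → 68.11%.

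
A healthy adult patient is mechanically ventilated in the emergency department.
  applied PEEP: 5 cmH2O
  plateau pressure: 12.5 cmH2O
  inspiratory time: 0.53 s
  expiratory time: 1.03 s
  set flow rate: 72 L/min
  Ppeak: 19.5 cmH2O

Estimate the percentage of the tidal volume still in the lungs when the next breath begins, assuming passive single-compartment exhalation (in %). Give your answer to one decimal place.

12.5

Flow: 72 L/min ÷ 60 = 1.2 L/s.
Vt = flow × Ti = 1.2 L/s × 0.53 s × 1000 mL/L = 636.0 mL.
R = (PIP − Pplat)/V̇ = (19.5 − 12.5) / 1.2 = 7.0/1.2 = 5.833 cmH2O·s/L.
C = Vt/(Pplat − PEEP) = 636.0 / (12.5 − 5) = 636.0/7.5 = 84.8 mL/cmH2O.
τ = R × C = 5.833 × 0.0848 L/cmH2O = 0.4946 s.
Fraction remaining at end-expiration = e^(−Te/τ) = e^(−1.03/0.4946) = 0.1246 → 12.46%.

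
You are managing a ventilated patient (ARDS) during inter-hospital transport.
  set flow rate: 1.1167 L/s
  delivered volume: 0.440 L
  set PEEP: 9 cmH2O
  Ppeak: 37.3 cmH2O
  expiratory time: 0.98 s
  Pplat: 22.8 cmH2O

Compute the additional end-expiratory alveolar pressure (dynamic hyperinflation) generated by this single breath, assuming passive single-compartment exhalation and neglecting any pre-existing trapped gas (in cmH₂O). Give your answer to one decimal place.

R = (PIP − Pplat)/V̇ = (37.3 − 22.8) / 1.1167 = 14.5/1.1167 = 12.985 cmH2O·s/L.
C = Vt/(Pplat − PEEP) = 440.0 / (22.8 − 9) = 440.0/13.8 = 31.884 mL/cmH2O.
τ = R × C = 12.985 × 0.03188 L/cmH2O = 0.414 s.
Fraction remaining = e^(−Te/τ) = e^(−0.98/0.414) = 0.09375; trapped volume = 440.0 × 0.09375 = 41.25 mL.
Additional alveolar pressure from trapping ≈ V_trapped / C = 41.25 / 31.884 = 1.294 cmH2O.

1.3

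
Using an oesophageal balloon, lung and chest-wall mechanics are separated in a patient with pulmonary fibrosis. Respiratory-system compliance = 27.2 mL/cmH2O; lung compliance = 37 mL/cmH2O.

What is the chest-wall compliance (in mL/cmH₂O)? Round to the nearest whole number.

103

1/Ccw = 1/Crs − 1/CL.
1/Ccw = 1/27.2 − 1/37 = 0.009738.
Ccw = 102.69 mL/cmH2O.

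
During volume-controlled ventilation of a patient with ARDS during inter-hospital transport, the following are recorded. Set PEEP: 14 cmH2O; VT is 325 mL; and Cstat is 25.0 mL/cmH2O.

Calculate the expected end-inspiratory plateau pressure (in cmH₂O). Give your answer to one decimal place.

27.0

Pplat = PEEP + Vt / Cstat = 14 + 325 / 25.0 = 14 + 13.0 = 27.0 cmH2O.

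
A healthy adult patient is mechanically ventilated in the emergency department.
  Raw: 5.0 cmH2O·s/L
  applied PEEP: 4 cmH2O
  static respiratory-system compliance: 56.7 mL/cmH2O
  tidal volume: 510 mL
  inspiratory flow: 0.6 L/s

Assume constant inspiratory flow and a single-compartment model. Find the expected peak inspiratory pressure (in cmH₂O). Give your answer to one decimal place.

16.0

Equation of motion (constant flow): PIP = Vt/C + R·V̇ + PEEP.
PIP = 510/56.7 + 5.0×0.6 + 4 = 8.995 + 3.0 + 4 = 15.995 cmH2O.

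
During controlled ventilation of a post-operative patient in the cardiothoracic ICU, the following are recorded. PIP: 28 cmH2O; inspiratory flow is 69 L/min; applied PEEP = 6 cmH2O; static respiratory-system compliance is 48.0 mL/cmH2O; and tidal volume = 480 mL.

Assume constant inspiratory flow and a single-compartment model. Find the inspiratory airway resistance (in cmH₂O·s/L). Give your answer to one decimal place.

10.4

Flow: 69 L/min ÷ 60 = 1.15 L/s.
Equation of motion (constant flow): PIP = Vt/C + R·V̇ + PEEP.
R·V̇ = PIP − Vt/C − PEEP = 28 − 480/48.0 − 6 = 28 − 10.0 − 6 = 12.0 cmH2O.
R = 12.0 / 1.15 = 10.435 cmH2O·s/L.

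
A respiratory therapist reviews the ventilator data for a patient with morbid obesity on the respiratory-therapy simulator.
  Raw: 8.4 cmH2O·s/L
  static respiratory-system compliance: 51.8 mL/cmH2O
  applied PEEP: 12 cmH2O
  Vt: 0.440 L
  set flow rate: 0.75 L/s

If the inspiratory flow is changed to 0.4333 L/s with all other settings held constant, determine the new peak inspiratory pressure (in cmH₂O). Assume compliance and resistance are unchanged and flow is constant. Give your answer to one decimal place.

24.1

PIP = Vt/C + R·V̇ + PEEP (constant-flow equation of motion).
Only the resistive term changes: ΔPIP = R × ΔV̇ = 8.4 × (0.4333 − 0.75) = 8.4 × -0.3167 = -2.66 cmH2O.
Original PIP = 440/51.8 + 8.4×0.75 + 12 = 26.794 cmH2O; new PIP = 26.794 + (-2.66) = 24.134 cmH2O.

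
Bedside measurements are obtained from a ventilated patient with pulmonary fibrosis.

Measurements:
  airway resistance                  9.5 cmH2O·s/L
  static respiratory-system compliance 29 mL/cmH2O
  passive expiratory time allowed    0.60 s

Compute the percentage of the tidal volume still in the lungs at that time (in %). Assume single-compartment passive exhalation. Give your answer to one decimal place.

11.3

τ = R × C = 9.5 × 29 mL/cmH2O = 9.5 × 0.029 L/cmH2O = 0.2755 s.
Passive exhalation: V(t)/V₀ = e^(−t/τ) = e^(−0.60/0.2755) = 0.1133.
Fraction remaining = 0.1133 → 11.33%.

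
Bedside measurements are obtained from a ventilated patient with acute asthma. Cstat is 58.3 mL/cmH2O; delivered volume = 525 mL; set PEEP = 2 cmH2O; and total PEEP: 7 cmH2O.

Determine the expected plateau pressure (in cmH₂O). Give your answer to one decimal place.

16.0

End-expiratory occlusion gives total PEEP = 7 cmH2O (intrinsic PEEP = 7 − 2 = 5). Use total PEEP for the elastic gradient.
Pplat = PEEPtotal + Vt / Cstat = 7 + 525 / 58.3 = 7 + 9.005 = 16.005 cmH2O.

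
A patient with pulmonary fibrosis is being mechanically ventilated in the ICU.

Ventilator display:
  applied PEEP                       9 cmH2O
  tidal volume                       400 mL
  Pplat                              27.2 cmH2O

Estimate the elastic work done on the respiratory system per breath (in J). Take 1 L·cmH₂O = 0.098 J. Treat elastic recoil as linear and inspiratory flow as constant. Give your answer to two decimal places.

0.36

Elastic work ≈ ½ × (Pplat − PEEP) × Vt = 0.5 × (27.2 − 9) × 0.400 L = 0.5 × 18.2 × 0.400 = 3.64 L·cmH2O.
× 0.098 J/(L·cmH2O) → 0.3567 J.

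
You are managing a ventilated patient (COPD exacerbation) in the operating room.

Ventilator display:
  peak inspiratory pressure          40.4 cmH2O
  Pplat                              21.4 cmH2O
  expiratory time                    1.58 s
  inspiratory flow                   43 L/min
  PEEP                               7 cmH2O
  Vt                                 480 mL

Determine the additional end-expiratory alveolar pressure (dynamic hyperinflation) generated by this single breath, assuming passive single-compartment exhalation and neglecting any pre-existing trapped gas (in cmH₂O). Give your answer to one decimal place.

Flow: 43 L/min ÷ 60 = 0.7167 L/s.
R = (PIP − Pplat)/V̇ = (40.4 − 21.4) / 0.7167 = 19.0/0.7167 = 26.51 cmH2O·s/L.
C = Vt/(Pplat − PEEP) = 480.0 / (21.4 − 7) = 480.0/14.4 = 33.333 mL/cmH2O.
τ = R × C = 26.51 × 0.03333 L/cmH2O = 0.8836 s.
Fraction remaining = e^(−Te/τ) = e^(−1.58/0.8836) = 0.1673; trapped volume = 480.0 × 0.1673 = 80.304 mL.
Additional alveolar pressure from trapping ≈ V_trapped / C = 80.304 / 33.333 = 2.409 cmH2O.

2.4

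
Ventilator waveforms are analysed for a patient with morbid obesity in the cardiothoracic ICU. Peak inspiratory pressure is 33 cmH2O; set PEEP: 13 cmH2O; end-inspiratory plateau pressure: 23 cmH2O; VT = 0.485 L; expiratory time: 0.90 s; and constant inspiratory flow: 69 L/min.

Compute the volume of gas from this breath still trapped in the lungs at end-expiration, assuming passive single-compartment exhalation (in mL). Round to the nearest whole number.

57

Flow: 69 L/min ÷ 60 = 1.15 L/s.
R = (PIP − Pplat)/V̇ = (33 − 23) / 1.15 = 10.0/1.15 = 8.696 cmH2O·s/L.
C = Vt/(Pplat − PEEP) = 485.0 / (23 − 13) = 485.0/10.0 = 48.5 mL/cmH2O.
τ = R × C = 8.696 × 0.0485 L/cmH2O = 0.4218 s.
Fraction remaining = e^(−Te/τ) = e^(−0.90/0.4218) = 0.1184.
Trapped volume = 485.0 × 0.1184 = 57.424 mL.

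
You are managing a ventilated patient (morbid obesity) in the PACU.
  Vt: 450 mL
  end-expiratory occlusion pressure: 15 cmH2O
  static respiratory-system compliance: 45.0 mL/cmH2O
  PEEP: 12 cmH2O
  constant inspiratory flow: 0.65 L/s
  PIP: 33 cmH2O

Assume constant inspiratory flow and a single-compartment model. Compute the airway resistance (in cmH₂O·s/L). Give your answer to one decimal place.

12.3

Total PEEP = 15 cmH2O (set 12 + intrinsic 3); this is the baseline alveolar pressure.
Equation of motion (constant flow): PIP = Vt/C + R·V̇ + PEEP.
R·V̇ = PIP − Vt/C − PEEP = 33 − 450/45.0 − 15 = 33 − 10.0 − 15 = 8.0 cmH2O.
R = 8.0 / 0.65 = 12.308 cmH2O·s/L.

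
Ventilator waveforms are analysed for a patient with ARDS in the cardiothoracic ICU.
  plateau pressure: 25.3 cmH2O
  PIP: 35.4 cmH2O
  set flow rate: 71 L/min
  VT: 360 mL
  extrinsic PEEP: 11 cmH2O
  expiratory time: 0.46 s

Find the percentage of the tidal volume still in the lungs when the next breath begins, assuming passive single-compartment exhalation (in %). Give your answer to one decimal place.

11.8

Flow: 71 L/min ÷ 60 = 1.1833 L/s.
R = (PIP − Pplat)/V̇ = (35.4 − 25.3) / 1.1833 = 10.1/1.1833 = 8.535 cmH2O·s/L.
C = Vt/(Pplat − PEEP) = 360.0 / (25.3 − 11) = 360.0/14.3 = 25.175 mL/cmH2O.
τ = R × C = 8.535 × 0.02518 L/cmH2O = 0.2149 s.
Fraction remaining at end-expiration = e^(−Te/τ) = e^(−0.46/0.2149) = 0.1176 → 11.76%.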